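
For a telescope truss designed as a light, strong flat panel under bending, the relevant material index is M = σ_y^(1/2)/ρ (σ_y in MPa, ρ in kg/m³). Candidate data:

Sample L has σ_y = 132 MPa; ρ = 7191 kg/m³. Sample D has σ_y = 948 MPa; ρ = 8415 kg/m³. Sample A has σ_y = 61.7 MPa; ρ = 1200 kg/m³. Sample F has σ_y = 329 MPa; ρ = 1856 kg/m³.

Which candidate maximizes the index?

sample F

Per-candidate index values:
  sample F: M = 9.77×10⁻³
  sample A: M = 6.55×10⁻³
  sample D: M = 3.66×10⁻³
  sample L: M = 1.60×10⁻³
Highest index: sample F.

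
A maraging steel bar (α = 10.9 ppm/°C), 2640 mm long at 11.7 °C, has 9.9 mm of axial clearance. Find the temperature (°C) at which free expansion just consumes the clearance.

α·L₀·ΔT = 9.9 mm ⇒ ΔT = 9.9 / (10.9×10⁻⁶ × 2640.0) = 344.0 K.
T = 11.7 + 344.0 = 355.7 °C.

356 °C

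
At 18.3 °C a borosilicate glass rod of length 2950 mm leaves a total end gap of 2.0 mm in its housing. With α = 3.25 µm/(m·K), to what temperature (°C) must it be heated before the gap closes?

227 °C

α·L₀·ΔT = 2.0 mm ⇒ ΔT = 2.0 / (3.25×10⁻⁶ × 2950.0) = 208.6 K.
T = 18.3 + 208.6 = 226.9 °C.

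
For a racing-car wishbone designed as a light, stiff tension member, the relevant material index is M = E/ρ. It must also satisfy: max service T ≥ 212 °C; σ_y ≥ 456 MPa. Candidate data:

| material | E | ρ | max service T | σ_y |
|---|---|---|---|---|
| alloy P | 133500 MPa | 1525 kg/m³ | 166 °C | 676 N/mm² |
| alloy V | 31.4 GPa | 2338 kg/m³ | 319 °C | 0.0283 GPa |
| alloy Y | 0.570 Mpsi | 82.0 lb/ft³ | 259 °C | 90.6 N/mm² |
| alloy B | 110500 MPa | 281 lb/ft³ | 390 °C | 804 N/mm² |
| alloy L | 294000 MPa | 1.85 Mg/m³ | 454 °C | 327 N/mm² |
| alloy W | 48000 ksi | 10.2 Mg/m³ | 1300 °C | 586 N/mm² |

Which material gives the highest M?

Screen on constraints: max service T ≥ 212 °C; σ_y ≥ 456 MPa. Survivors: alloy B, alloy W.
Normalizing units and computing the index:
  alloy B: E = 110.5 GPa, ρ = 4501 kg/m³
  alloy W: E = 330.9 GPa, ρ = 10200 kg/m³
  alloy W: M = 32.4 MN·m/kg
  alloy B: M = 24.5 MN·m/kg
The maximum is for alloy W.

alloy W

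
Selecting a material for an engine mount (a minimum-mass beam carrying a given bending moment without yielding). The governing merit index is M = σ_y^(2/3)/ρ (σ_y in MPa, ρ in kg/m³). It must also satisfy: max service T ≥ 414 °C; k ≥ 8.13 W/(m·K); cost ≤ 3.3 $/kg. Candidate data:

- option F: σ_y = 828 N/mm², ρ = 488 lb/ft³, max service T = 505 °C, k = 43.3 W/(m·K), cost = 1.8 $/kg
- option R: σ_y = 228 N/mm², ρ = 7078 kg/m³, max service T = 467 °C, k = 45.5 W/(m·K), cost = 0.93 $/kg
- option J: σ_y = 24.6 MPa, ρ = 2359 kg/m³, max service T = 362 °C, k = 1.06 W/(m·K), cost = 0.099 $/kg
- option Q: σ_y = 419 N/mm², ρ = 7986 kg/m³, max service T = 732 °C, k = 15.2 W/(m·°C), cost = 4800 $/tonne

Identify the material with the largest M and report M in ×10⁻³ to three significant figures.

Screen on constraints: max service T ≥ 414 °C; k ≥ 8.13 W/(m·K); cost ≤ 3.3 $/kg. Survivors: option F, option R.
Putting every candidate on a common basis:
  option F: σ_y = 828.0 MPa, ρ = 7817 kg/m³
  option R: σ_y = 228.0 MPa, ρ = 7078 kg/m³
  option F: M = 11.3×10⁻³
  option R: M = 5.27×10⁻³
Highest index: option F.

option F, M = 11.3×10⁻³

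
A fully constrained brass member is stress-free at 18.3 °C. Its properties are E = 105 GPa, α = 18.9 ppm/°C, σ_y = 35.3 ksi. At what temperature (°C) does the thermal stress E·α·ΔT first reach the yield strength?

σ_y = 35.3 ksi = 243.4 MPa.
E·α·ΔT = 243.4 MPa ⇒ ΔT = 243.4 / (105.0×10³ × 18.9×10⁻⁶) = 122.6 K.
T = 18.3 + 122.6 = 140.9 °C.

141 °C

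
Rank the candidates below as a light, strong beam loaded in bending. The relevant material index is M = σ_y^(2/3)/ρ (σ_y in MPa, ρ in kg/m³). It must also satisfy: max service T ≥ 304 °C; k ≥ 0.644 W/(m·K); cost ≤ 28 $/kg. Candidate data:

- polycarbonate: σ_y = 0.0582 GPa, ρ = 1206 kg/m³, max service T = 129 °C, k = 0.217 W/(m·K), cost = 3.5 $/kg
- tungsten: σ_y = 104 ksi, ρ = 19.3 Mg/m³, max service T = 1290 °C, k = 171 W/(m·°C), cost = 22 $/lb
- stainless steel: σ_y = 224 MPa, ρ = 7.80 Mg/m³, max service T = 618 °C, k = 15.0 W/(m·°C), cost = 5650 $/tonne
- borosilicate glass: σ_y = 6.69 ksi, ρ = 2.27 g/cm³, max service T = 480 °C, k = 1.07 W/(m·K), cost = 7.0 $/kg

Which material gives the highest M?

borosilicate glass

Screen on constraints: max service T ≥ 304 °C; k ≥ 0.644 W/(m·K); cost ≤ 28 $/kg. Survivors: stainless steel, borosilicate glass.
After converting to SI:
  stainless steel: σ_y = 224.0 MPa, ρ = 7800 kg/m³
  borosilicate glass: σ_y = 46.13 MPa, ρ = 2270 kg/m³
  borosilicate glass: M = 5.67×10⁻³
  stainless steel: M = 4.73×10⁻³
The maximum is for borosilicate glass.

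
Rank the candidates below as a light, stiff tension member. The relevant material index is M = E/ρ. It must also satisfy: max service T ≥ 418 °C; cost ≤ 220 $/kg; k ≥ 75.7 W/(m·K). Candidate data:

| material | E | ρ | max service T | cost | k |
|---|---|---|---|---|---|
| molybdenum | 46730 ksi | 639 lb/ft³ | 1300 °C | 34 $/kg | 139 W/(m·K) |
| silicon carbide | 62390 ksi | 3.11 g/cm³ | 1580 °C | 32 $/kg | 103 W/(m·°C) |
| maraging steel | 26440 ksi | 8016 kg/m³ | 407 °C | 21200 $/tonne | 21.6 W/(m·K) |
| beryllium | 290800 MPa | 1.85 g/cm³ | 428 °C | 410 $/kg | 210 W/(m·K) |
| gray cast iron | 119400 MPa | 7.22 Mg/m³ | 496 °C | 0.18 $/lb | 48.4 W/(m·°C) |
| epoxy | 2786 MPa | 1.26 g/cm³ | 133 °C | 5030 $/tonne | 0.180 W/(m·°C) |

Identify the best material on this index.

silicon carbide

Screen on constraints: max service T ≥ 418 °C; cost ≤ 220 $/kg; k ≥ 75.7 W/(m·K). Survivors: molybdenum, silicon carbide.
Convert each candidate to consistent units, then evaluate M:
  molybdenum: E = 322.2 GPa, ρ = 10240 kg/m³
  silicon carbide: E = 430.2 GPa, ρ = 3110 kg/m³
  silicon carbide: M = 138 MN·m/kg
  molybdenum: M = 31.5 MN·m/kg
Silicon carbide ranks first.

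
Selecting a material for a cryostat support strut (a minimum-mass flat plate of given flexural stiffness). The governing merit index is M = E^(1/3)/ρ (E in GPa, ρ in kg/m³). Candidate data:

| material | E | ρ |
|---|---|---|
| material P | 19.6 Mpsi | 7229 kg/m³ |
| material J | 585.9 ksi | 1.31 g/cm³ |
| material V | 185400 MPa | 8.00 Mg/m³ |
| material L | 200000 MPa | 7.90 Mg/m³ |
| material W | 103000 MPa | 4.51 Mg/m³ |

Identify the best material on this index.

Putting every candidate on a common basis:
  material P: E = 135.1 GPa, ρ = 7229 kg/m³
  material J: E = 4.040 GPa, ρ = 1310 kg/m³
  material V: E = 185.4 GPa, ρ = 8000 kg/m³
  material L: E = 200.0 GPa, ρ = 7900 kg/m³
  material W: E = 103.0 GPa, ρ = 4510 kg/m³
  material J: M = 1.22×10⁻³
  material W: M = 1.04×10⁻³
  material L: M = 0.740×10⁻³
  material V: M = 0.713×10⁻³
  material P: M = 0.710×10⁻³
Material J ranks first.

material J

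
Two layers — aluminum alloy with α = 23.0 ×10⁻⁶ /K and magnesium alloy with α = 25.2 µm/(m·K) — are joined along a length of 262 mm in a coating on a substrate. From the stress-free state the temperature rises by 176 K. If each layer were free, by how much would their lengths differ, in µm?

101 µm

Δα = |23.0 − 25.2|×10⁻⁶/K = 2.20×10⁻⁶/K.
ΔL_mismatch = Δα·L·ΔT = 2.20×10⁻⁶ × 262.0 mm × 176.0 K = 101 µm.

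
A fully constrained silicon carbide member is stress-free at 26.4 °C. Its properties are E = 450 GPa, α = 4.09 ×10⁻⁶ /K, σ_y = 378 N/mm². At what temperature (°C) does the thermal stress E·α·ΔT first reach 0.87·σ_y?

205 °C

σ_y = 378 N/mm² = 378.0 MPa.
E·α·ΔT = 328.9 MPa ⇒ ΔT = 328.9 / (450.0×10³ × 4.09×10⁻⁶) = 178.7 K.
T = 26.4 + 178.7 = 205.1 °C.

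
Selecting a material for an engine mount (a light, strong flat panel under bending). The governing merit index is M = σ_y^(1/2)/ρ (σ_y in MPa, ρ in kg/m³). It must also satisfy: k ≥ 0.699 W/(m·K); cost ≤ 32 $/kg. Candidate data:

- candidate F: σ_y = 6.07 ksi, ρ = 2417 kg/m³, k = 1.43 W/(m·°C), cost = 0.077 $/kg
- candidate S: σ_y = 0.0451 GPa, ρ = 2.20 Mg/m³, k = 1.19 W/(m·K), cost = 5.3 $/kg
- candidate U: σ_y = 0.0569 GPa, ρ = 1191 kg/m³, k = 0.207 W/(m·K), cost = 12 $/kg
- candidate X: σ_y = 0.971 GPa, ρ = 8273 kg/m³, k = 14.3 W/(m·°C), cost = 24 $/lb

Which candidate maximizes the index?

Screen on constraints: k ≥ 0.699 W/(m·K); cost ≤ 32 $/kg. Survivors: candidate F, candidate S.
Putting every candidate on a common basis:
  candidate F: σ_y = 41.85 MPa, ρ = 2417 kg/m³
  candidate S: σ_y = 45.10 MPa, ρ = 2200 kg/m³
  candidate S: M = 3.05×10⁻³
  candidate F: M = 2.68×10⁻³
The maximum is for candidate S.

candidate S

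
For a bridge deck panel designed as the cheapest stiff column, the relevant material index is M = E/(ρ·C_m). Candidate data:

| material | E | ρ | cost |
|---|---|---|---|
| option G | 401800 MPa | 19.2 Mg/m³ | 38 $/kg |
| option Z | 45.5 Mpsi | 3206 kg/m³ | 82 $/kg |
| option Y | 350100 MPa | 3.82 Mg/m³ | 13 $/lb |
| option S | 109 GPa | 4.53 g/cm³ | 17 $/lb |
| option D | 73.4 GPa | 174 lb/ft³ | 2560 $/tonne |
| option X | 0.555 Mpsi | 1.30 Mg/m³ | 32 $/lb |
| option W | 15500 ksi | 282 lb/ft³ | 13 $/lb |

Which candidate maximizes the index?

option D

In SI units:
  option G: E = 401.8 GPa, ρ = 19200 kg/m³, cost = 38.00 $/kg
  option Z: E = 313.7 GPa, ρ = 3206 kg/m³, cost = 82.00 $/kg
  option Y: E = 350.1 GPa, ρ = 3820 kg/m³, cost = 28.66 $/kg
  option S: E = 109.0 GPa, ρ = 4530 kg/m³, cost = 37.48 $/kg
  option D: E = 73.40 GPa, ρ = 2787 kg/m³, cost = 2.560 $/kg
  option X: E = 3.827 GPa, ρ = 1300 kg/m³, cost = 70.55 $/kg
  option W: E = 106.9 GPa, ρ = 4517 kg/m³, cost = 28.66 $/kg
  option D: M = 10.3 MN·m per $
  option Y: M = 3.20 MN·m per $
  option Z: M = 1.19 MN·m per $
  option W: M = 0.825 MN·m per $
  option S: M = 0.642 MN·m per $
  option G: M = 0.551 MN·m per $
  option X: M = 0.0417 MN·m per $
Highest index: option D.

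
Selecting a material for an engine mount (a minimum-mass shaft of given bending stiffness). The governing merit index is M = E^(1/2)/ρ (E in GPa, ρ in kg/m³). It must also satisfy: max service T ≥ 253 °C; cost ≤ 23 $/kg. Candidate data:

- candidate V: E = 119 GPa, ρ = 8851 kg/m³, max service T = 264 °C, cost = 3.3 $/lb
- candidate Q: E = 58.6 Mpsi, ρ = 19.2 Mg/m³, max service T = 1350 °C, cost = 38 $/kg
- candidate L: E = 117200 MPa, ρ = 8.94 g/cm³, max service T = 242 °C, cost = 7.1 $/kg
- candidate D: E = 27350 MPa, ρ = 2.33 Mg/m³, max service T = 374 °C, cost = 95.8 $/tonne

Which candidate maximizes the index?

Screen on constraints: max service T ≥ 253 °C; cost ≤ 23 $/kg. Survivors: candidate V, candidate D.
Normalizing units and computing the index:
  candidate V: E = 119.0 GPa, ρ = 8851 kg/m³
  candidate D: E = 27.35 GPa, ρ = 2330 kg/m³
  candidate D: M = 2.24×10⁻³
  candidate V: M = 1.23×10⁻³
Highest index: candidate D.

candidate D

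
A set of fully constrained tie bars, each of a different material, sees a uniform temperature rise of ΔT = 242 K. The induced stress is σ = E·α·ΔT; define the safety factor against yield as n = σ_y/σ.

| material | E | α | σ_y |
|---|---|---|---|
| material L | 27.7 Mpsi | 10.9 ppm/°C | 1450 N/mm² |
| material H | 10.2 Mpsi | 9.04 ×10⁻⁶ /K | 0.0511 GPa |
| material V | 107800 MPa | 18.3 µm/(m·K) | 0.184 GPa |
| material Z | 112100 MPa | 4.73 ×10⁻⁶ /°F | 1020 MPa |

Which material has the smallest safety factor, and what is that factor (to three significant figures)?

material H, n = 0.332

With everything in SI (GPa, ×10⁻⁶/K, MPa):
  material L: E = 191.0, α = 10.9, σ_y = 1450 → σ = 504 MPa, n = 2.88
  material H: E = 70.33, α = 9.04, σ_y = 51.10 → σ = 154 MPa, n = 0.332
  material V: E = 107.8, α = 18.3, σ_y = 184.0 → σ = 477 MPa, n = 0.385
  material Z: E = 112.1, α = 8.51, σ_y = 1020 → σ = 231 MPa, n = 4.42
The minimum is material H at n = 0.332.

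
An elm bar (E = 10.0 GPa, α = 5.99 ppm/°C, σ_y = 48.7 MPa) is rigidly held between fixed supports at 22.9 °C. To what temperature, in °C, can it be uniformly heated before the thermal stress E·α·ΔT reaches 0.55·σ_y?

470 °C

E·α·ΔT = 26.79 MPa ⇒ ΔT = 26.79 / (10.00×10³ × 5.99×10⁻⁶) = 447.2 K.
T = 22.9 + 447.2 = 470.1 °C.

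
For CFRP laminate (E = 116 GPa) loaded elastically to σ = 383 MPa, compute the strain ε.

ε = σ/E = 383 / 116000 = 3.30×10⁻³.

3.30×10⁻³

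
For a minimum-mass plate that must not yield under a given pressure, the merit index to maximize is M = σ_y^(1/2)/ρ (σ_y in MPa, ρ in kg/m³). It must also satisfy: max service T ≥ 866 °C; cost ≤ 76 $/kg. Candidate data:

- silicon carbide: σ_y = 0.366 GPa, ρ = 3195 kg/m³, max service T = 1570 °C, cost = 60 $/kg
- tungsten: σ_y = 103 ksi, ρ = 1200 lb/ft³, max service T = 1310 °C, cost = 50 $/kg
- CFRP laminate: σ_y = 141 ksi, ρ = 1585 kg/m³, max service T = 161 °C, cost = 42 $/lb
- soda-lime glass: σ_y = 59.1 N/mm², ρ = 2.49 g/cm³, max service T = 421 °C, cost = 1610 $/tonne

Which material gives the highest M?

Screen on constraints: max service T ≥ 866 °C; cost ≤ 76 $/kg. Survivors: silicon carbide, tungsten.
Normalizing units and computing the index:
  silicon carbide: σ_y = 366.0 MPa, ρ = 3195 kg/m³
  tungsten: σ_y = 710.2 MPa, ρ = 19220 kg/m³
  silicon carbide: M = 5.99×10⁻³
  tungsten: M = 1.39×10⁻³
Highest index: silicon carbide.

silicon carbide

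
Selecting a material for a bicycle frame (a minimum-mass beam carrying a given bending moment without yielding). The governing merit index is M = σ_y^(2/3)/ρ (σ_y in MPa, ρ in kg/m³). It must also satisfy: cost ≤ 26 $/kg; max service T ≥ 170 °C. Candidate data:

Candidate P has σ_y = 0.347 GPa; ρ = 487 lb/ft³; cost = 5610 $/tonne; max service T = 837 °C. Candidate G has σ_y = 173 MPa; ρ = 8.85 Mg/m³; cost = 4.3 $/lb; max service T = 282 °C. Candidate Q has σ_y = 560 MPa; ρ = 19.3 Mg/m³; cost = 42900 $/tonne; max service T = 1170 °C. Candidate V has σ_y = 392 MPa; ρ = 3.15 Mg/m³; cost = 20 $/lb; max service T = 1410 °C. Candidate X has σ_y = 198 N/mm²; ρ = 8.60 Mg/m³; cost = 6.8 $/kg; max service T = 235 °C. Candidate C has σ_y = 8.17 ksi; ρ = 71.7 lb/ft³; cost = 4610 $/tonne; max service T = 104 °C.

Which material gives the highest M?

Screen on constraints: cost ≤ 26 $/kg; max service T ≥ 170 °C. Survivors: candidate P, candidate G, candidate X.
Putting every candidate on a common basis:
  candidate P: σ_y = 347.0 MPa, ρ = 7801 kg/m³
  candidate G: σ_y = 173.0 MPa, ρ = 8850 kg/m³
  candidate X: σ_y = 198.0 MPa, ρ = 8600 kg/m³
  candidate P: M = 6.33×10⁻³
  candidate X: M = 3.95×10⁻³
  candidate G: M = 3.51×10⁻³
Highest index: candidate P.

candidate P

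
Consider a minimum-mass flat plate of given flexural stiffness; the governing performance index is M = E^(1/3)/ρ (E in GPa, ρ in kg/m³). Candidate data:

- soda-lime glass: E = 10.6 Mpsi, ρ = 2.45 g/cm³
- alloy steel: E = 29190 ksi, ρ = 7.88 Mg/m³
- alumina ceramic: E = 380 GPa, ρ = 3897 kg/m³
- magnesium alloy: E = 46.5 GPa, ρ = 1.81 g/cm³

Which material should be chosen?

Putting every candidate on a common basis:
  soda-lime glass: E = 73.08 GPa, ρ = 2450 kg/m³
  alloy steel: E = 201.3 GPa, ρ = 7880 kg/m³
  alumina ceramic: E = 380.0 GPa, ρ = 3897 kg/m³
  magnesium alloy: E = 46.50 GPa, ρ = 1810 kg/m³
  magnesium alloy: M = 1.99×10⁻³
  alumina ceramic: M = 1.86×10⁻³
  soda-lime glass: M = 1.71×10⁻³
  alloy steel: M = 0.744×10⁻³
Magnesium alloy has the largest M.

magnesium alloy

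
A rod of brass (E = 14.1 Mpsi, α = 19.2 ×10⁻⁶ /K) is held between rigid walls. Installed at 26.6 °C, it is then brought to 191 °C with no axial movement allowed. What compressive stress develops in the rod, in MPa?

307 MPa

E = 14.1 Mpsi = 97.22 GPa.
ΔT = 164.4 K. Constrained thermal stress σ = E·α·ΔT = 97.22×10³ MPa × 19.2×10⁻⁶ × 164.4 = 307 MPa (compressive).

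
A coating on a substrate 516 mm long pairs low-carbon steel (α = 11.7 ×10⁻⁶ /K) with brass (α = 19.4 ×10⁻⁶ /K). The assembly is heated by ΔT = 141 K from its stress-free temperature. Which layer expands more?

α(low-carbon steel) = 11.7×10⁻⁶/K vs α(brass) = 19.4×10⁻⁶/K.
Higher α expands more for the same ΔT: brass.

brass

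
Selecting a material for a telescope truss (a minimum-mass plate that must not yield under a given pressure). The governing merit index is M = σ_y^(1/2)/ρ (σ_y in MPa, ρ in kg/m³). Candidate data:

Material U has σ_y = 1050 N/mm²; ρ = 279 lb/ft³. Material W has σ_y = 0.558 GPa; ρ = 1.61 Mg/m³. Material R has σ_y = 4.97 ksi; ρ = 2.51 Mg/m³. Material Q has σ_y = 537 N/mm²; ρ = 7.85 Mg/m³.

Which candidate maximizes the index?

Convert each candidate to consistent units, then evaluate M:
  material U: σ_y = 1050 MPa, ρ = 4469 kg/m³
  material W: σ_y = 558.0 MPa, ρ = 1610 kg/m³
  material R: σ_y = 34.27 MPa, ρ = 2510 kg/m³
  material Q: σ_y = 537.0 MPa, ρ = 7850 kg/m³
  material W: M = 14.7×10⁻³
  material U: M = 7.25×10⁻³
  material Q: M = 2.95×10⁻³
  material R: M = 2.33×10⁻³
The maximum is for material W.

material W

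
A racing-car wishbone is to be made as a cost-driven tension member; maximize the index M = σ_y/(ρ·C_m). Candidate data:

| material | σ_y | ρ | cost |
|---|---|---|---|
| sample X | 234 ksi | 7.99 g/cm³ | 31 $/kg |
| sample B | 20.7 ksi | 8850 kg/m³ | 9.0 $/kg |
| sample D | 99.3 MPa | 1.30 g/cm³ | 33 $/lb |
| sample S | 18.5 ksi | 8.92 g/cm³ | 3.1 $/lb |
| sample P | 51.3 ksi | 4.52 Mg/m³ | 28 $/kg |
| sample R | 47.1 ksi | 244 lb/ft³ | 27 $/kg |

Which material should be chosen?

sample X

Convert each candidate to consistent units, then evaluate M:
  sample X: σ_y = 1613 MPa, ρ = 7990 kg/m³, cost = 31.00 $/kg
  sample B: σ_y = 142.7 MPa, ρ = 8850 kg/m³, cost = 9.000 $/kg
  sample D: σ_y = 99.30 MPa, ρ = 1300 kg/m³, cost = 72.75 $/kg
  sample S: σ_y = 127.6 MPa, ρ = 8920 kg/m³, cost = 6.834 $/kg
  sample P: σ_y = 353.7 MPa, ρ = 4520 kg/m³, cost = 28.00 $/kg
  sample R: σ_y = 324.7 MPa, ρ = 3909 kg/m³, cost = 27.00 $/kg
  sample X: M = 6.51 kN·m per $
  sample R: M = 3.08 kN·m per $
  sample P: M = 2.79 kN·m per $
  sample S: M = 2.09 kN·m per $
  sample B: M = 1.79 kN·m per $
  sample D: M = 1.05 kN·m per $
Highest index: sample X.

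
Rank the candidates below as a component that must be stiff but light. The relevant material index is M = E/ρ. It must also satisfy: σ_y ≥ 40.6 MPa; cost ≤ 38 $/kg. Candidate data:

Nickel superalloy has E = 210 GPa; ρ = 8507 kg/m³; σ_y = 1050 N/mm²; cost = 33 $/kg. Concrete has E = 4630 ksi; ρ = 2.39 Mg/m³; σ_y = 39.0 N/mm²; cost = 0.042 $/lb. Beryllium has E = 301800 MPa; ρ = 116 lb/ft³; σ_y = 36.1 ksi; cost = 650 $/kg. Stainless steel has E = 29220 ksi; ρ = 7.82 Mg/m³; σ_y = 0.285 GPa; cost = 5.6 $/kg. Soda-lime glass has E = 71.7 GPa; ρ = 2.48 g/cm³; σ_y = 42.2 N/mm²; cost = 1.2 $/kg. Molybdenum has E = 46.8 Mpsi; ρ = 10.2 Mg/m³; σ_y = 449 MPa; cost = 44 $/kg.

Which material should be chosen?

Screen on constraints: σ_y ≥ 40.6 MPa; cost ≤ 38 $/kg. Survivors: nickel superalloy, stainless steel, soda-lime glass.
Putting every candidate on a common basis:
  nickel superalloy: E = 210.0 GPa, ρ = 8507 kg/m³
  stainless steel: E = 201.5 GPa, ρ = 7820 kg/m³
  soda-lime glass: E = 71.70 GPa, ρ = 2480 kg/m³
  soda-lime glass: M = 28.9 MN·m/kg
  stainless steel: M = 25.8 MN·m/kg
  nickel superalloy: M = 24.7 MN·m/kg
Highest index: soda-lime glass.

soda-lime glass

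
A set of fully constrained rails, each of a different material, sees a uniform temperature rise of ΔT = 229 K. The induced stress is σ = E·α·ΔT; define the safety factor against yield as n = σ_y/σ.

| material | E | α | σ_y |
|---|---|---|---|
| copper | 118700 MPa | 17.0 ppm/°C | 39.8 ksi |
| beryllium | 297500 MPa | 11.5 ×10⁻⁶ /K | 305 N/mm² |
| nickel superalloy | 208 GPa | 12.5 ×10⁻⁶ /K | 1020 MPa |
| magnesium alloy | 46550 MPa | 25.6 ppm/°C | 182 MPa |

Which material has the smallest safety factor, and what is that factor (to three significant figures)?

beryllium, n = 0.389

With everything in SI (GPa, ×10⁻⁶/K, MPa):
  copper: E = 118.7, α = 17.0, σ_y = 274.4 → σ = 462 MPa, n = 0.594
  beryllium: E = 297.5, α = 11.5, σ_y = 305.0 → σ = 783 MPa, n = 0.389
  nickel superalloy: E = 208.0, α = 12.5, σ_y = 1020 → σ = 595 MPa, n = 1.71
  magnesium alloy: E = 46.55, α = 25.6, σ_y = 182.0 → σ = 273 MPa, n = 0.667
Beryllium has the lowest safety factor, n = 0.389.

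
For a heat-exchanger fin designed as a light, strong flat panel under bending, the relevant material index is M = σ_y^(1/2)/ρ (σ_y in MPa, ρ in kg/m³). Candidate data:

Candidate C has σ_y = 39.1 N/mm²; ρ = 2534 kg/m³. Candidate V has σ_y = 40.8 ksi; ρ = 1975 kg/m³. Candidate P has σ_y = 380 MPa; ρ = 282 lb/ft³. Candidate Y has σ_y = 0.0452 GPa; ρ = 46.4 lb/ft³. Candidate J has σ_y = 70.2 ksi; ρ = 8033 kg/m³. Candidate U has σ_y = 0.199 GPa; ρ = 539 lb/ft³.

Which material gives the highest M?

candidate Y

Normalizing units and computing the index:
  candidate C: σ_y = 39.10 MPa, ρ = 2534 kg/m³
  candidate V: σ_y = 281.3 MPa, ρ = 1975 kg/m³
  candidate P: σ_y = 380.0 MPa, ρ = 4517 kg/m³
  candidate Y: σ_y = 45.20 MPa, ρ = 743.3 kg/m³
  candidate J: σ_y = 484.0 MPa, ρ = 8033 kg/m³
  candidate U: σ_y = 199.0 MPa, ρ = 8634 kg/m³
  candidate Y: M = 9.05×10⁻³
  candidate V: M = 8.49×10⁻³
  candidate P: M = 4.32×10⁻³
  candidate J: M = 2.74×10⁻³
  candidate C: M = 2.47×10⁻³
  candidate U: M = 1.63×10⁻³
Highest index: candidate Y.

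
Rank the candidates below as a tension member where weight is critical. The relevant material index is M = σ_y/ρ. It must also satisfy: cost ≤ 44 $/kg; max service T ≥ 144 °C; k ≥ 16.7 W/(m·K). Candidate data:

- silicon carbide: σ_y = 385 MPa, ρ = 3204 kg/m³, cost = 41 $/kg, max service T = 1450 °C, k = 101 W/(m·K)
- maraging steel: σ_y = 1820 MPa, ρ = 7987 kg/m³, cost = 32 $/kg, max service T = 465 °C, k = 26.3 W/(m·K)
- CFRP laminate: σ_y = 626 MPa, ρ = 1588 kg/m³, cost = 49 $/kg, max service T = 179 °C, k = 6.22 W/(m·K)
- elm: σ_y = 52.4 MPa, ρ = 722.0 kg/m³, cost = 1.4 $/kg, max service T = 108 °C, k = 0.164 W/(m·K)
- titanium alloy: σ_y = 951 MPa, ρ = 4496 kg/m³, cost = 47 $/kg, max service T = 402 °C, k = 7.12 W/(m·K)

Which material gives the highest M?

maraging steel

Screen on constraints: cost ≤ 44 $/kg; max service T ≥ 144 °C; k ≥ 16.7 W/(m·K). Survivors: silicon carbide, maraging steel.
Computing M directly (units already consistent):
  maraging steel: M = 228 kN·m/kg
  silicon carbide: M = 120 kN·m/kg
Maraging steel ranks first.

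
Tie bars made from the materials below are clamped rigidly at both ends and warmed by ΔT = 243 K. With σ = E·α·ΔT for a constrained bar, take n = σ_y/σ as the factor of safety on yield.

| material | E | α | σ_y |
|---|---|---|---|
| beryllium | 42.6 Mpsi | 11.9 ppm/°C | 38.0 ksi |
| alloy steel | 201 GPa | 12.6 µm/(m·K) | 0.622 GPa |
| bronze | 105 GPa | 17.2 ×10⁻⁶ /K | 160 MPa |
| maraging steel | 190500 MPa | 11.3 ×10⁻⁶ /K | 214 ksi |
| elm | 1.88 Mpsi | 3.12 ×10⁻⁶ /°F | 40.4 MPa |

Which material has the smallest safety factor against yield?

In consistent units (E in GPa, α in ×10⁻⁶/K, σ_y in MPa):
  beryllium: E = 293.7, α = 11.9, σ_y = 262.0 → σ = 849 MPa, n = 0.308
  alloy steel: E = 201.0, α = 12.6, σ_y = 622.0 → σ = 615 MPa, n = 1.01
  bronze: E = 105.0, α = 17.2, σ_y = 160.0 → σ = 439 MPa, n = 0.365
  maraging steel: E = 190.5, α = 11.3, σ_y = 1475 → σ = 523 MPa, n = 2.82
  elm: E = 12.96, α = 5.62, σ_y = 40.40 → σ = 17.7 MPa, n = 2.28
The minimum is beryllium at n = 0.308.

beryllium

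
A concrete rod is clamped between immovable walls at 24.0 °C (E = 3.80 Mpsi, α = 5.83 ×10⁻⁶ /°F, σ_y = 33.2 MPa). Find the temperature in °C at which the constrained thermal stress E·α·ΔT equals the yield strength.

145 °C

E = 3.80 Mpsi = 26.20 GPa.
α = 5.83×10⁻⁶/°F × 9/5 = 10.5×10⁻⁶/K.
E·α·ΔT = 33.20 MPa ⇒ ΔT = 33.20 / (26.20×10³ × 10.5×10⁻⁶) = 120.8 K.
T = 24.0 + 120.8 = 144.8 °C.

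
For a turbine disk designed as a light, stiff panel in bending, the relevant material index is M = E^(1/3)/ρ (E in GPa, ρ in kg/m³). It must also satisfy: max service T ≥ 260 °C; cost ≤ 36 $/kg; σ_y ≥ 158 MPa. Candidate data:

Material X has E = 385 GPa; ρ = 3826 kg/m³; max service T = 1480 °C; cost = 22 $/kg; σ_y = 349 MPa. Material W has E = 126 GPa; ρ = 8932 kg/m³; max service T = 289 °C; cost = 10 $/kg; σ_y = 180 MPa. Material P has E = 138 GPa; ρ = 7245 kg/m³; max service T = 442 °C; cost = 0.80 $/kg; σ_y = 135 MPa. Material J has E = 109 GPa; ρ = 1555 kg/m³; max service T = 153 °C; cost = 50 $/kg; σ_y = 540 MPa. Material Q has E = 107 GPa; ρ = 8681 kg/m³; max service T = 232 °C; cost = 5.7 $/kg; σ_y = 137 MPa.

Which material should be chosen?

material X

Screen on constraints: max service T ≥ 260 °C; cost ≤ 36 $/kg; σ_y ≥ 158 MPa. Survivors: material X, material W.
Per-candidate index values:
  material X: M = 1.90×10⁻³
  material W: M = 0.561×10⁻³
The maximum is for material X.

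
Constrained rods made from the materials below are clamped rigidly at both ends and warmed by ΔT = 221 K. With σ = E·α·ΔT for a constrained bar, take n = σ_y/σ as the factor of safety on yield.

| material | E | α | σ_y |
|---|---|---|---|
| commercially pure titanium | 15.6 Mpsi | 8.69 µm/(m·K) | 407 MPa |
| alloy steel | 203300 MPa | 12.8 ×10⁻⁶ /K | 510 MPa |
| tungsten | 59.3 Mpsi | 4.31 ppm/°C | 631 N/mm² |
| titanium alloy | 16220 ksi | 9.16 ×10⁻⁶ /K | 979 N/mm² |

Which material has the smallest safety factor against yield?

In consistent units (E in GPa, α in ×10⁻⁶/K, σ_y in MPa):
  commercially pure titanium: E = 107.6, α = 8.69, σ_y = 407.0 → σ = 207 MPa, n = 1.97
  alloy steel: E = 203.3, α = 12.8, σ_y = 510.0 → σ = 575 MPa, n = 0.887
  tungsten: E = 408.9, α = 4.31, σ_y = 631.0 → σ = 389 MPa, n = 1.62
  titanium alloy: E = 111.8, α = 9.16, σ_y = 979.0 → σ = 226 MPa, n = 4.32
Alloy steel has the lowest safety factor, n = 0.887.

alloy steel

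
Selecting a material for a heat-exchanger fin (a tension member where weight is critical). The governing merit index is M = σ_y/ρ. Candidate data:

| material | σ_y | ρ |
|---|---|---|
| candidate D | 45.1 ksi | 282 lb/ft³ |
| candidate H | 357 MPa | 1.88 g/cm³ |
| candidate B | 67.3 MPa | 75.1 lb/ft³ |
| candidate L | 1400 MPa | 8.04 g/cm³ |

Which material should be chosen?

After converting to SI:
  candidate D: σ_y = 311.0 MPa, ρ = 4517 kg/m³
  candidate H: σ_y = 357.0 MPa, ρ = 1880 kg/m³
  candidate B: σ_y = 67.30 MPa, ρ = 1203 kg/m³
  candidate L: σ_y = 1400 MPa, ρ = 8040 kg/m³
  candidate H: M = 190 kN·m/kg
  candidate L: M = 174 kN·m/kg
  candidate D: M = 68.8 kN·m/kg
  candidate B: M = 55.9 kN·m/kg
The maximum is for candidate H.

candidate H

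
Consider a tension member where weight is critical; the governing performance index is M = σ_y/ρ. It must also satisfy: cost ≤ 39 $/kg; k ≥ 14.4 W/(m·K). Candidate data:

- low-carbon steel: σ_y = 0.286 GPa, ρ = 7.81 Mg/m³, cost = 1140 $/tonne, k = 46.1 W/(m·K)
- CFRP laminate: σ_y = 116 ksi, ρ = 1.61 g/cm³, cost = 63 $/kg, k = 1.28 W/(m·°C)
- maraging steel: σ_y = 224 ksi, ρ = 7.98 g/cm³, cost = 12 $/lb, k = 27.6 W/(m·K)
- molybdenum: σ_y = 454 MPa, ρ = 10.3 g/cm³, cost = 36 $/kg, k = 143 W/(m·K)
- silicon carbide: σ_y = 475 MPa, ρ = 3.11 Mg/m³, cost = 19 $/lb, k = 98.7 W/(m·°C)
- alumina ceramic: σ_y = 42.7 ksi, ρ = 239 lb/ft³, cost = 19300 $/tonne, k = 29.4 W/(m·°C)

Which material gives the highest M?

Screen on constraints: cost ≤ 39 $/kg; k ≥ 14.4 W/(m·K). Survivors: low-carbon steel, maraging steel, molybdenum, alumina ceramic.
Normalizing units and computing the index:
  low-carbon steel: σ_y = 286.0 MPa, ρ = 7810 kg/m³
  maraging steel: σ_y = 1544 MPa, ρ = 7980 kg/m³
  molybdenum: σ_y = 454.0 MPa, ρ = 10300 kg/m³
  alumina ceramic: σ_y = 294.4 MPa, ρ = 3828 kg/m³
  maraging steel: M = 194 kN·m/kg
  alumina ceramic: M = 76.9 kN·m/kg
  molybdenum: M = 44.1 kN·m/kg
  low-carbon steel: M = 36.6 kN·m/kg
The maximum is for maraging steel.

maraging steel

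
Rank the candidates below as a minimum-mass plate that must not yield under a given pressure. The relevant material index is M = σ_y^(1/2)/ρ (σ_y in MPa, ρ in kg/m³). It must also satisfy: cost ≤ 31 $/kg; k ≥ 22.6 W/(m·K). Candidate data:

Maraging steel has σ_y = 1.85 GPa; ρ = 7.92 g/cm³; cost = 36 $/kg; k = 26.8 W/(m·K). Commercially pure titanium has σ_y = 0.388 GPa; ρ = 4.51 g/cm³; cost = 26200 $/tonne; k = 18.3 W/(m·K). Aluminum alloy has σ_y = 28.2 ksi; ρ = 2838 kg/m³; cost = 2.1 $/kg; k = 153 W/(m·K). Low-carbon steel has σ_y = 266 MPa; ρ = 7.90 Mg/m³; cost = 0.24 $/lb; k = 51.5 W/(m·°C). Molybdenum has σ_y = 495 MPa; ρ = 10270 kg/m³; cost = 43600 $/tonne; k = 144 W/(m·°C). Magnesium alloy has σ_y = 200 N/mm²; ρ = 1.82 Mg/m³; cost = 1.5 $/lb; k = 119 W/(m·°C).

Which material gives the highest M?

magnesium alloy

Screen on constraints: cost ≤ 31 $/kg; k ≥ 22.6 W/(m·K). Survivors: aluminum alloy, low-carbon steel, magnesium alloy.
Putting every candidate on a common basis:
  aluminum alloy: σ_y = 194.4 MPa, ρ = 2838 kg/m³
  low-carbon steel: σ_y = 266.0 MPa, ρ = 7900 kg/m³
  magnesium alloy: σ_y = 200.0 MPa, ρ = 1820 kg/m³
  magnesium alloy: M = 7.77×10⁻³
  aluminum alloy: M = 4.91×10⁻³
  low-carbon steel: M = 2.06×10⁻³
Magnesium alloy ranks first.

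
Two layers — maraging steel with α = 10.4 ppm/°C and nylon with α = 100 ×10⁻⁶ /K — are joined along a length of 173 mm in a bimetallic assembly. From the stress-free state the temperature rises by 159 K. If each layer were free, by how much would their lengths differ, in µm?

2460 µm

Δα = |10.4 − 100|×10⁻⁶/K = 89.6×10⁻⁶/K.
ΔL_mismatch = Δα·L·ΔT = 89.6×10⁻⁶ × 173.0 mm × 159.0 K = 2460 µm.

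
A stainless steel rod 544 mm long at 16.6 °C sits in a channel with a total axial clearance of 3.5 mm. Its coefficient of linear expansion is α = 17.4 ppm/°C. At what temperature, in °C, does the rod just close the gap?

α·L₀·ΔT = 3.5 mm ⇒ ΔT = 3.5 / (17.4×10⁻⁶ × 544.0) = 369.8 K.
T = 16.6 + 369.8 = 386.4 °C.

386 °C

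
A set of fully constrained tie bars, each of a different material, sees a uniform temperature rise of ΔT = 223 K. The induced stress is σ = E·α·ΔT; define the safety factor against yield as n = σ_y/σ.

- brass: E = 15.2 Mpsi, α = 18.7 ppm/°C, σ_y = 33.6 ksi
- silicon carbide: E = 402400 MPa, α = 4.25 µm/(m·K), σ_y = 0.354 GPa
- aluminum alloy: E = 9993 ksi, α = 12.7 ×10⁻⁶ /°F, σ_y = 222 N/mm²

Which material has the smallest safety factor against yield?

Converting E to GPa, α to ×10⁻⁶/K, σ_y to MPa, then σ and n for each:
  brass: E = 104.8, α = 18.7, σ_y = 231.7 → σ = 437 MPa, n = 0.530
  silicon carbide: E = 402.4, α = 4.25, σ_y = 354.0 → σ = 381 MPa, n = 0.928
  aluminum alloy: E = 68.90, α = 22.9, σ_y = 222.0 → σ = 351 MPa, n = 0.632
Smallest n: brass with n = 0.530.

brass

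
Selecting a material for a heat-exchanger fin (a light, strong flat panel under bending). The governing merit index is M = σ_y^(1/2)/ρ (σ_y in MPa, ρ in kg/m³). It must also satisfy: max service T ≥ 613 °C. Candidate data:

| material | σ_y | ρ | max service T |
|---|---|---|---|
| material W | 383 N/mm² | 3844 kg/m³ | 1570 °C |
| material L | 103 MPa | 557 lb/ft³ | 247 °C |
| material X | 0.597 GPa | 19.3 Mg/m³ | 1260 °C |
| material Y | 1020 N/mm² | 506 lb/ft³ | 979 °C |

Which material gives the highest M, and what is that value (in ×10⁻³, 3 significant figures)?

material W, M = 5.09×10⁻³

Screen on constraints: max service T ≥ 613 °C. Survivors: material W, material X, material Y.
Convert each candidate to consistent units, then evaluate M:
  material W: σ_y = 383.0 MPa, ρ = 3844 kg/m³
  material X: σ_y = 597.0 MPa, ρ = 19300 kg/m³
  material Y: σ_y = 1020 MPa, ρ = 8105 kg/m³
  material W: M = 5.09×10⁻³
  material Y: M = 3.94×10⁻³
  material X: M = 1.27×10⁻³
Material W has the largest M.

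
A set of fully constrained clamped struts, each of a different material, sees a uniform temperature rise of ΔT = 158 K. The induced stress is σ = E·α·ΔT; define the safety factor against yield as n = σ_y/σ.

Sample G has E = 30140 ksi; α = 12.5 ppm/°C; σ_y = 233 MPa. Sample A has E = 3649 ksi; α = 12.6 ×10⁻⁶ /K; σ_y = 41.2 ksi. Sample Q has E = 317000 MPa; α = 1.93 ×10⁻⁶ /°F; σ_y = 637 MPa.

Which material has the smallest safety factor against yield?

Converting E to GPa, α to ×10⁻⁶/K, σ_y to MPa, then σ and n for each:
  sample G: E = 207.8, α = 12.5, σ_y = 233.0 → σ = 410 MPa, n = 0.568
  sample A: E = 25.16, α = 12.6, σ_y = 284.1 → σ = 50.1 MPa, n = 5.67
  sample Q: E = 317.0, α = 3.47, σ_y = 637.0 → σ = 174 MPa, n = 3.66
Smallest n: sample G with n = 0.568.

sample G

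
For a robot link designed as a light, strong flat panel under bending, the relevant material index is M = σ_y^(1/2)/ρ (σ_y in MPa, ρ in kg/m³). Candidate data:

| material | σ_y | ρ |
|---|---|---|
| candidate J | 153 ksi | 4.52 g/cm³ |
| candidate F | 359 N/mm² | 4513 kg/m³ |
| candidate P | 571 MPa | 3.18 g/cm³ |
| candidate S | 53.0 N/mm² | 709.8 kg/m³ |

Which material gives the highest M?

In SI units:
  candidate J: σ_y = 1055 MPa, ρ = 4520 kg/m³
  candidate F: σ_y = 359.0 MPa, ρ = 4513 kg/m³
  candidate P: σ_y = 571.0 MPa, ρ = 3180 kg/m³
  candidate S: σ_y = 53.00 MPa, ρ = 709.8 kg/m³
  candidate S: M = 10.3×10⁻³
  candidate P: M = 7.51×10⁻³
  candidate J: M = 7.19×10⁻³
  candidate F: M = 4.20×10⁻³
Candidate S has the largest M.

candidate S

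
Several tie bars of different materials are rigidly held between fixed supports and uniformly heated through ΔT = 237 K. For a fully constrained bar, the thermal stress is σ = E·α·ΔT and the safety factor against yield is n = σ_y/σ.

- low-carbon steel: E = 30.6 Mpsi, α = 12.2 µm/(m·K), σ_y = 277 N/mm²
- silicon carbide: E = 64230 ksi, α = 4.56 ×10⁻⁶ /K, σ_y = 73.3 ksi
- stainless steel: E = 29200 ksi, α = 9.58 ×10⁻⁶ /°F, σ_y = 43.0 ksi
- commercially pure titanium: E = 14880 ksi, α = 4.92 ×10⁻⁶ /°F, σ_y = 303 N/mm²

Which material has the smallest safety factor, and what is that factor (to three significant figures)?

stainless steel, n = 0.360

In consistent units (E in GPa, α in ×10⁻⁶/K, σ_y in MPa):
  low-carbon steel: E = 211.0, α = 12.2, σ_y = 277.0 → σ = 610 MPa, n = 0.454
  silicon carbide: E = 442.9, α = 4.56, σ_y = 505.4 → σ = 479 MPa, n = 1.06
  stainless steel: E = 201.3, α = 17.2, σ_y = 296.5 → σ = 823 MPa, n = 0.360
  commercially pure titanium: E = 102.6, α = 8.86, σ_y = 303.0 → σ = 215 MPa, n = 1.41
Smallest n: stainless steel with n = 0.360.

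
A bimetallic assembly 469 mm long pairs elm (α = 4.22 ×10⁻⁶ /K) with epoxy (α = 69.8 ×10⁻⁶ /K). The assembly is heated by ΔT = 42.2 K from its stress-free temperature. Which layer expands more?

α(elm) = 4.22×10⁻⁶/K vs α(epoxy) = 69.8×10⁻⁶/K.
Higher α expands more for the same ΔT: epoxy.

epoxy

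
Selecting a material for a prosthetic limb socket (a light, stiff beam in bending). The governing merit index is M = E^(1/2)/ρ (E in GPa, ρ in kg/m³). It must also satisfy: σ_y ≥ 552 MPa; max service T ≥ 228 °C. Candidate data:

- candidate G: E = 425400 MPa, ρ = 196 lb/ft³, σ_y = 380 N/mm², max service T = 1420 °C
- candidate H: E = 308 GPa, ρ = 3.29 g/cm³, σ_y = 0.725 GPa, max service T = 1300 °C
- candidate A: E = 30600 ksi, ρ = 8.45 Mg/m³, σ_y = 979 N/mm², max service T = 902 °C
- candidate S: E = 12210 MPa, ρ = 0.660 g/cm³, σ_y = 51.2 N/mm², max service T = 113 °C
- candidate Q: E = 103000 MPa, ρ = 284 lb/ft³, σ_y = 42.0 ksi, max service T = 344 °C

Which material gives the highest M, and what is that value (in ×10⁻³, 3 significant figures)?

Screen on constraints: σ_y ≥ 552 MPa; max service T ≥ 228 °C. Survivors: candidate H, candidate A.
Putting every candidate on a common basis:
  candidate H: E = 308.0 GPa, ρ = 3290 kg/m³
  candidate A: E = 211.0 GPa, ρ = 8450 kg/m³
  candidate H: M = 5.33×10⁻³
  candidate A: M = 1.72×10⁻³
Candidate H ranks first.

candidate H, M = 5.33×10⁻³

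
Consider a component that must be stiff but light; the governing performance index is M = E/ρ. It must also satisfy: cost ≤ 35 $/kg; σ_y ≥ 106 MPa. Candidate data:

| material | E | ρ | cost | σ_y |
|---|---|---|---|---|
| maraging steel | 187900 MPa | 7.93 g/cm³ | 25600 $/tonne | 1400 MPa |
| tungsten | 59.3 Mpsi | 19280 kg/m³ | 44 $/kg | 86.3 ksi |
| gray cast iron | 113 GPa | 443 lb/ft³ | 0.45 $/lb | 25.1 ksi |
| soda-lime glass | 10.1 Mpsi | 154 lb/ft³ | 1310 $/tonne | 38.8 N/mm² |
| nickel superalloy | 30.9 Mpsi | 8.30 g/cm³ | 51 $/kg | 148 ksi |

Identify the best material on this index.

Screen on constraints: cost ≤ 35 $/kg; σ_y ≥ 106 MPa. Survivors: maraging steel, gray cast iron.
In SI units:
  maraging steel: E = 187.9 GPa, ρ = 7930 kg/m³
  gray cast iron: E = 113.0 GPa, ρ = 7096 kg/m³
  maraging steel: M = 23.7 MN·m/kg
  gray cast iron: M = 15.9 MN·m/kg
Maraging steel has the largest M.

maraging steel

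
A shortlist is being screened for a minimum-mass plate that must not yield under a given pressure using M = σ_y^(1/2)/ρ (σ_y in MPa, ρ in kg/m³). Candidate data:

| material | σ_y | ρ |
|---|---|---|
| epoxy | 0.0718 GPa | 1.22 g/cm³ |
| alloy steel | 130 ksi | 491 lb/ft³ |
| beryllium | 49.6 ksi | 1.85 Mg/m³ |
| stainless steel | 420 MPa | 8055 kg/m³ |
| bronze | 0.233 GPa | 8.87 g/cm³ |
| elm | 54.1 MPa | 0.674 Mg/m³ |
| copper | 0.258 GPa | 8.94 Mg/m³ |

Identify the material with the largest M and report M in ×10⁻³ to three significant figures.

In SI units:
  epoxy: σ_y = 71.80 MPa, ρ = 1220 kg/m³
  alloy steel: σ_y = 896.3 MPa, ρ = 7865 kg/m³
  beryllium: σ_y = 342.0 MPa, ρ = 1850 kg/m³
  stainless steel: σ_y = 420.0 MPa, ρ = 8055 kg/m³
  bronze: σ_y = 233.0 MPa, ρ = 8870 kg/m³
  elm: σ_y = 54.10 MPa, ρ = 674.0 kg/m³
  copper: σ_y = 258.0 MPa, ρ = 8940 kg/m³
  elm: M = 10.9×10⁻³
  beryllium: M = 10.0×10⁻³
  epoxy: M = 6.95×10⁻³
  alloy steel: M = 3.81×10⁻³
  stainless steel: M = 2.54×10⁻³
  copper: M = 1.80×10⁻³
  bronze: M = 1.72×10⁻³
Elm has the largest M.

elm, M = 10.9×10⁻³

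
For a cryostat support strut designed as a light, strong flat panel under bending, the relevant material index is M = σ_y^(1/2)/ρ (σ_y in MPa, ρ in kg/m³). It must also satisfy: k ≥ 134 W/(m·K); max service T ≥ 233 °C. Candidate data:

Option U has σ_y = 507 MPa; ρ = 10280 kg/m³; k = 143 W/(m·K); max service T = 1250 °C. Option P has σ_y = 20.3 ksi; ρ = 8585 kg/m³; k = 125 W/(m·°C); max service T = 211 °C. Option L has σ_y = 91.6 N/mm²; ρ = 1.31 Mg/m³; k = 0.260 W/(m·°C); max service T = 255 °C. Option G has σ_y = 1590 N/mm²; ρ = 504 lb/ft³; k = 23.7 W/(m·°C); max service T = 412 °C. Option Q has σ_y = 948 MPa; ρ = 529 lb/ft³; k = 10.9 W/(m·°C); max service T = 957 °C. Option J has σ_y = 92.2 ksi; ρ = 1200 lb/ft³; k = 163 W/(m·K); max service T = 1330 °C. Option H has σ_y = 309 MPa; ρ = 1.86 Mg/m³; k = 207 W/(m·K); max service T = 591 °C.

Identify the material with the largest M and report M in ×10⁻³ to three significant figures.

option H, M = 9.45×10⁻³

Screen on constraints: k ≥ 134 W/(m·K); max service T ≥ 233 °C. Survivors: option U, option J, option H.
After converting to SI:
  option U: σ_y = 507.0 MPa, ρ = 10280 kg/m³
  option J: σ_y = 635.7 MPa, ρ = 19220 kg/m³
  option H: σ_y = 309.0 MPa, ρ = 1860 kg/m³
  option H: M = 9.45×10⁻³
  option U: M = 2.19×10⁻³
  option J: M = 1.31×10⁻³
Option H has the largest M.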